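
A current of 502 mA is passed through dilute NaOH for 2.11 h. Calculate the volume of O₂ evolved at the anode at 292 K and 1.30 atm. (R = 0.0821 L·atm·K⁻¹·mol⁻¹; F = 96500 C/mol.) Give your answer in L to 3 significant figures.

Q = 0.502 A × 7596 s = 3813 C
Moles of electrons = 3813 / 96500 = 0.03951 mol
2H₂O → O₂ + 4H⁺ + 4e⁻, so n(O₂) = 0.03951 / 4 = 0.009878 mol
V = nRT/P = 0.009878 × 0.0821 × 292 / 1.30 = 0.1822 L

0.182 L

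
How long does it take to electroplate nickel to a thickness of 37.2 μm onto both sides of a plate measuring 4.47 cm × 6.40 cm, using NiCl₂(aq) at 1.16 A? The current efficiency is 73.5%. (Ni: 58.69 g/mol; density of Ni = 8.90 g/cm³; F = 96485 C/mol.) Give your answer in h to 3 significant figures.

Plated area = 2 × 4.47 × 6.40 = 57.22 cm²
Volume = 57.22 × 37.2×10⁻⁴ cm = 0.2129 cm³
m(Ni) = 0.2129 × 8.90 = 1.895 g
n(Ni) = 1.895 / 58.69 = 0.03229 mol; n(e⁻) = 2 × 0.03229 = 0.06458 mol
Q = 0.06458 × 96485 / 0.735 = 8478 C
t = 8478 / 1.16 = 7309 s = 2.03 h

2.03 h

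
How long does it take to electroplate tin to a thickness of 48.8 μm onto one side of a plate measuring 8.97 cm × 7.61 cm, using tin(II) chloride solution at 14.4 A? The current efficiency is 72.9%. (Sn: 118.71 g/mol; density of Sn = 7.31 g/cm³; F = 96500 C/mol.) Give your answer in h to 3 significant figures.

Plated area = 8.97 × 7.61 = 68.26 cm²
Volume = 68.26 × 48.8×10⁻⁴ cm = 0.3331 cm³
m(Sn) = 0.3331 × 7.31 = 2.435 g
n(Sn) = 2.435 / 118.71 = 0.02051 mol; n(e⁻) = 2 × 0.02051 = 0.04102 mol
Q = 0.04102 × 96500 / 0.729 = 5430 C
t = 5430 / 14.4 = 377.1 s = 0.105 h

0.105 h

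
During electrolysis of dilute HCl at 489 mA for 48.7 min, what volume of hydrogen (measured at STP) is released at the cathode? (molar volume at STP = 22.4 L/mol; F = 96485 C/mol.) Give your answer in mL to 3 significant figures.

Charge passed = 0.489 × 2922 = 1429 C
n(e⁻) = Q/F = 1429/96485 = 0.01481 mol
2H⁺ + 2e⁻ → H₂, so n(H₂) = 0.01481 / 2 = 0.007405 mol
V = 0.007405 × 22.4 = 0.1659 L
= 166 mL

166 mL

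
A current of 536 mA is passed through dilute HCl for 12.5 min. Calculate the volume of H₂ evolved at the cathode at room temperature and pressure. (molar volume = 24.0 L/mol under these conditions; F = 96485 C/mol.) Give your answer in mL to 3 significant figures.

50.0 mL

Charge passed = 0.536 × 750 = 402.0 C
n(e⁻) = Q/F = 402.0/96485 = 0.004166 mol
2H⁺ + 2e⁻ → H₂, so n(H₂) = 0.004166 / 2 = 0.002083 mol
V = 0.002083 × 24.0 = 0.04999 L
= 50.0 mL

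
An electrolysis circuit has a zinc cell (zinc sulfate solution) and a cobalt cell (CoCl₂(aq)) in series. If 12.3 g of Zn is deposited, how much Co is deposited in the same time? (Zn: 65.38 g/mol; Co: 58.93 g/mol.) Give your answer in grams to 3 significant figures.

11.1 g

n(Zn) = 12.3 / 65.38 = 0.1881 mol
Zn²⁺ + 2e⁻ → Zn, so n(e⁻) = 2 × 0.1881 = 0.3762 mol
In series, the same 0.3762 mol of electrons flows through the second cell.
Co²⁺ + 2e⁻ → Co, so n(Co) = 0.3762 / 2 = 0.1881 mol
m(Co) = 0.1881 × 58.93 = 11.1 g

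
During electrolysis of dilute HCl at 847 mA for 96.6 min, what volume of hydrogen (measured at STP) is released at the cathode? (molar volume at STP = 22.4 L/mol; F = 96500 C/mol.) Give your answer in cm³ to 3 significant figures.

Charge passed = 0.847 × 5796 = 4909 C
Moles of electrons = 4909 / 96500 = 0.05087 mol
2H⁺ + 2e⁻ → H₂, so n(H₂) = 0.05087 / 2 = 0.02544 mol
V = 0.02544 × 22.4 = 0.5699 L
= 570 cm³

570 cm³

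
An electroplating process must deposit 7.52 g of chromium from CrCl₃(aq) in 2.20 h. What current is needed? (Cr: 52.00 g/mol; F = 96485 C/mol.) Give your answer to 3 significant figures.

n(Cr) = 7.52 / 52.00 = 0.1446 mol
Cr³⁺ + 3e⁻ → Cr, so n(e⁻) = 3 × 0.1446 = 0.4338 mol
Q = 0.4338 × 96485 = 41860 C
I = Q / t = 41860 / 7920 s = 5.29 A

5.29 A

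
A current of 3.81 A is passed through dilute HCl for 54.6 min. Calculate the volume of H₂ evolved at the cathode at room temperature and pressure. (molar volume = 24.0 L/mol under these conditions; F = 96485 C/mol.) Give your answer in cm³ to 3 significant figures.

1550 cm³

Charge passed = 3.81 × 3276 = 12480 C
Moles of electrons = 12480 / 96485 = 0.1293 mol
2H⁺ + 2e⁻ → H₂, so n(H₂) = 0.1293 / 2 = 0.06465 mol
V = 0.06465 × 24.0 = 1.552 L
= 1550 cm³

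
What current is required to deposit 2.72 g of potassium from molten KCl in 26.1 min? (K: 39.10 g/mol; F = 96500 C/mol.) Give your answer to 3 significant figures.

4.29 A

n(K) = 2.72 / 39.10 = 0.06957 mol
K⁺ + e⁻ → K, so n(e⁻) = 0.06957 mol
Q = 0.06957 × 96500 = 6714 C
I = Q / t = 6714 / 1566 s = 4.29 A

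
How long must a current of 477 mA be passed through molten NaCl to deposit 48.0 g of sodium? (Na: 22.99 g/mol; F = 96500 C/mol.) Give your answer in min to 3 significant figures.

n(Na) = 48.0 / 22.99 = 2.088 mol
Na⁺ + e⁻ → Na, so n(e⁻) = 2.088 mol
Q = 2.088 × 96500 = 2.015×10^5 C
t = Q / I = 2.015×10^5 / 0.477 = 4.224×10^5 s = 7040 min

7040 min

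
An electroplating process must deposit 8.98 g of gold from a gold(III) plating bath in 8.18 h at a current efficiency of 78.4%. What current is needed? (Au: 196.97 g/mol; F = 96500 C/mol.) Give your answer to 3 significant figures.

0.572 A

n(Au) = 8.98 / 196.97 = 0.04559 mol
Au³⁺ + 3e⁻ → Au, so n(e⁻) = 3 × 0.04559 = 0.1368 mol
Q = 0.1368 × 96500 / 0.784 = 16840 C
I = Q / t = 16840 / 29448 s = 0.572 A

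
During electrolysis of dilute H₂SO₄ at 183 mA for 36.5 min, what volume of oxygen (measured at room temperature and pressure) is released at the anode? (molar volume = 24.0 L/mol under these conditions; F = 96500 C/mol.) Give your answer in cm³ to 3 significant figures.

24.9 cm³

Q = It = 0.183 × 2190 = 400.8 C
n(e⁻) = 400.8 / 96500 = 0.004153 mol
2H₂O → O₂ + 4H⁺ + 4e⁻, so n(O₂) = 0.004153 / 4 = 0.001038 mol
V = 0.001038 × 24.0 = 0.02491 L
= 24.9 cm³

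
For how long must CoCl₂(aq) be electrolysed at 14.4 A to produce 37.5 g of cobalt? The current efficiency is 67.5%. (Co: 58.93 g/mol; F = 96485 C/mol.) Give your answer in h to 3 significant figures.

n(Co) = 37.5 / 58.93 = 0.6363 mol
Co²⁺ + 2e⁻ → Co, so n(e⁻) = 2 × 0.6363 = 1.273 mol
Q = 1.273 × 96485 / 0.675 = 1.820×10^5 C
t = Q / I = 1.820×10^5 / 14.4 = 12640 s = 3.51 h

3.51 h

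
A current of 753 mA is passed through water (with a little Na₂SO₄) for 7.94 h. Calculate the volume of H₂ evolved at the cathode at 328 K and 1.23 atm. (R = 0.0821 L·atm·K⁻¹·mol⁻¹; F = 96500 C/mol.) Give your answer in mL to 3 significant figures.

2440 mL

Q = 0.753 A × 28584 s = 21520 C
Moles of electrons = 21520 / 96500 = 0.2230 mol
2H⁺ + 2e⁻ → H₂, so n(H₂) = 0.2230 / 2 = 0.1115 mol
V = nRT/P = 0.1115 × 0.0821 × 328 / 1.23 = 2.441 L
= 2440 mL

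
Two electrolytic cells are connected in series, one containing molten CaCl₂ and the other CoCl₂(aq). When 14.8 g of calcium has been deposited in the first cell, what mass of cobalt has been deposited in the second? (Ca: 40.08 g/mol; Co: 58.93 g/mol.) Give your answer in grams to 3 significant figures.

21.8 g

n(Ca) = 14.8 / 40.08 = 0.3693 mol
Ca²⁺ + 2e⁻ → Ca, so n(e⁻) = 2 × 0.3693 = 0.7386 mol
Same current for the same time ⇒ same n(e⁻) = 0.7386 mol in both cells.
Co²⁺ + 2e⁻ → Co, so n(Co) = 0.7386 / 2 = 0.3693 mol
m(Co) = 0.3693 × 58.93 = 21.8 g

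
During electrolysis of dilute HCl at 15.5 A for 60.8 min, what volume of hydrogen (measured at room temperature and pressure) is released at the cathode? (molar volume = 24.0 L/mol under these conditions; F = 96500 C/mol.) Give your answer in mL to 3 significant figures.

7030 mL

Charge passed = 15.5 × 3648 = 56540 C
Moles of electrons = 56540 / 96500 = 0.5859 mol
2H⁺ + 2e⁻ → H₂, so n(H₂) = 0.5859 / 2 = 0.2930 mol
V = 0.2930 × 24.0 = 7.032 L
= 7030 mL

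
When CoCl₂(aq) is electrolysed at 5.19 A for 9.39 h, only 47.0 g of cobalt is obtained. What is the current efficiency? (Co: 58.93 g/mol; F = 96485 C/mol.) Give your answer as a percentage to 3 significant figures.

Q = 5.19 × 33804 = 1.754×10^5 C
n(e⁻) = 1.754×10^5 / 96485 = 1.818 mol
Co²⁺ + 2e⁻ → Co, so theoretical n(Co) = 0.9090 mol → 53.57 g
Efficiency = 47.0 / 53.57 = 0.8774 = 87.7%

87.7%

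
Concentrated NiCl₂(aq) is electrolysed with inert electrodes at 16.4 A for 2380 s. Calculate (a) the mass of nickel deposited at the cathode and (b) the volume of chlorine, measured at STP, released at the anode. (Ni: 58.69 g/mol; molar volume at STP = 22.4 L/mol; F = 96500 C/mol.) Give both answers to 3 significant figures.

11.9 g Ni; 4.53 L Cl₂

Q = 16.4 × 2380 = 39030 C; n(e⁻) = 39030 / 96500 = 0.4045 mol
Cathode: Ni²⁺ + 2e⁻ → Ni → n(Ni) = 0.4045/2 = 0.2023 mol → 11.9 g
Anode: 2Cl⁻ → Cl₂ + 2e⁻ → n(Cl₂) = 0.4045/2 = 0.2023 mol → 4.53 L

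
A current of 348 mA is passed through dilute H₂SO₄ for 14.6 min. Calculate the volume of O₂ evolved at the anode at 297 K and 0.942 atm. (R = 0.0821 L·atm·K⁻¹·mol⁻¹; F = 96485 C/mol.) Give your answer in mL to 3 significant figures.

20.4 mL

Q = 0.348 A × 876 s = 304.8 C
n(e⁻) = Q/F = 304.8/96485 = 0.003159 mol
2H₂O → O₂ + 4H⁺ + 4e⁻, so n(O₂) = 0.003159 / 4 = 7.898×10^-4 mol
V = nRT/P = 7.898×10^-4 × 0.0821 × 297 / 0.942 = 0.02044 L
= 20.4 mL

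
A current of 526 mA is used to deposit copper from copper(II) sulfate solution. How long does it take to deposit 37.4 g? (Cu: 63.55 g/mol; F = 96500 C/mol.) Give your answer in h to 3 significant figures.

n(Cu) = 37.4 / 63.55 = 0.5885 mol
Cu²⁺ + 2e⁻ → Cu, so n(e⁻) = 2 × 0.5885 = 1.177 mol
Q = 1.177 × 96500 = 1.136×10^5 C
t = Q / I = 1.136×10^5 / 0.526 = 2.160×10^5 s = 60.0 h

60.0 h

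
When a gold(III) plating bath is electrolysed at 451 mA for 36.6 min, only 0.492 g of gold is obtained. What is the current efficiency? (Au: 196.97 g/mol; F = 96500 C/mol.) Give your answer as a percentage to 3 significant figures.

73.0%

Q = 0.451 × 2196 = 990.4 C
n(e⁻) = 990.4 / 96500 = 0.01026 mol
Au³⁺ + 3e⁻ → Au, so theoretical n(Au) = 0.003420 mol → 0.6736 g
Efficiency = 0.492 / 0.6736 = 0.7304 = 73.0%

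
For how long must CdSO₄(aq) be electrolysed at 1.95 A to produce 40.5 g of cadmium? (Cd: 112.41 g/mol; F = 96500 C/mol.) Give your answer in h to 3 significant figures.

9.91 h

n(Cd) = 40.5 / 112.41 = 0.3603 mol
Cd²⁺ + 2e⁻ → Cd, so n(e⁻) = 2 × 0.3603 = 0.7206 mol
Q = 0.7206 × 96500 = 69540 C
t = Q / I = 69540 / 1.95 = 35660 s = 9.91 h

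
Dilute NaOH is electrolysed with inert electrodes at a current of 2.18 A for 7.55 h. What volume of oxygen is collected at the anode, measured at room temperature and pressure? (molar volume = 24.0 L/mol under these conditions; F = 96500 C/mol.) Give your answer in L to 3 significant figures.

Charge passed = 2.18 × 27180 = 59250 C
n(e⁻) = 59250 / 96500 = 0.6140 mol
2H₂O → O₂ + 4H⁺ + 4e⁻, so n(O₂) = 0.6140 / 4 = 0.1535 mol
V = 0.1535 × 24.0 = 3.684 L

3.68 L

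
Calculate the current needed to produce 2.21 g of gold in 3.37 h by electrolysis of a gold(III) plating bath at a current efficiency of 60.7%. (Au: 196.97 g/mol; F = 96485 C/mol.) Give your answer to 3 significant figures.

0.441 A

n(Au) = 2.21 / 196.97 = 0.01122 mol
Au³⁺ + 3e⁻ → Au, so n(e⁻) = 3 × 0.01122 = 0.03366 mol
Q = 0.03366 × 96485 / 0.607 = 5350 C
I = Q / t = 5350 / 12132 s = 0.441 A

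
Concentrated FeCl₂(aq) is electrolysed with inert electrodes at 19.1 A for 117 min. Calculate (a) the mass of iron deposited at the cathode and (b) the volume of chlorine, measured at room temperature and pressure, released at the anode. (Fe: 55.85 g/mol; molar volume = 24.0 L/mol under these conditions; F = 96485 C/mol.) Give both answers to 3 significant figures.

38.8 g Fe; 16.7 L Cl₂

Q = 19.1 × 7020 = 1.341×10^5 C; n(e⁻) = 1.341×10^5 / 96485 = 1.390 mol
Cathode: Fe²⁺ + 2e⁻ → Fe → n(Fe) = 1.390/2 = 0.6950 mol → 38.8 g
Anode: 2Cl⁻ → Cl₂ + 2e⁻ → n(Cl₂) = 1.390/2 = 0.6950 mol → 16.7 L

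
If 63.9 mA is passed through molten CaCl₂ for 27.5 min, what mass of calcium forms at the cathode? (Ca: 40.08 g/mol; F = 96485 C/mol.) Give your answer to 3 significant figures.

Q = It = 0.0639 × 1650 = 105.4 C
n(e⁻) = Q/F = 105.4/96485 = 0.001092 mol
Ca²⁺ + 2e⁻ → Ca, so n(Ca) = 0.001092 / 2 = 5.460×10^-4 mol
m = 5.460×10^-4 × 40.08 = 0.0219 g

0.0219 g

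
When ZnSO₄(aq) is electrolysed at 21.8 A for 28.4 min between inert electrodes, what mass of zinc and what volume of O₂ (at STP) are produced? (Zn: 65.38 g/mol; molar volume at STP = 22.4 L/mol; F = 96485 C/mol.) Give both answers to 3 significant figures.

12.6 g Zn; 2.16 L O₂

Q = 21.8 × 1704 = 37150 C; n(e⁻) = 37150 / 96485 = 0.3850 mol
Cathode: Zn²⁺ + 2e⁻ → Zn → n(Zn) = 0.3850/2 = 0.1925 mol → 12.6 g
Anode: 2H₂O → O₂ + 4H⁺ + 4e⁻ → n(O₂) = 0.3850/4 = 0.09625 mol → 2.16 L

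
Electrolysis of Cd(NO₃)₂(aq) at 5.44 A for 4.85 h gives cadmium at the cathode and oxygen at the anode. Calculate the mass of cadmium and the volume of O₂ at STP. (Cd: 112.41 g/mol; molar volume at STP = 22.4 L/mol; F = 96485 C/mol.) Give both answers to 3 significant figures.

55.3 g Cd; 5.51 L O₂

Q = 5.44 × 17460 = 94980 C; n(e⁻) = 94980 / 96485 = 0.9844 mol
Cathode: Cd²⁺ + 2e⁻ → Cd → n(Cd) = 0.9844/2 = 0.4922 mol → 55.3 g
Anode: 2H₂O → O₂ + 4H⁺ + 4e⁻ → n(O₂) = 0.9844/4 = 0.2461 mol → 5.51 L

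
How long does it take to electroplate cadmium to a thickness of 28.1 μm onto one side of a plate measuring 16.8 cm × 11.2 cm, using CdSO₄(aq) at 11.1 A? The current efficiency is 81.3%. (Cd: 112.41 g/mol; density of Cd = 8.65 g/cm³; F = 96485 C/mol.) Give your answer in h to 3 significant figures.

0.242 h

Plated area = 16.8 × 11.2 = 188.2 cm²
Volume = 188.2 × 28.1×10⁻⁴ cm = 0.5288 cm³
m(Cd) = 0.5288 × 8.65 = 4.574 g
n(Cd) = 4.574 / 112.41 = 0.04069 mol; n(e⁻) = 2 × 0.04069 = 0.08138 mol
Q = 0.08138 × 96485 / 0.813 = 9658 C
t = 9658 / 11.1 = 870.1 s = 0.242 h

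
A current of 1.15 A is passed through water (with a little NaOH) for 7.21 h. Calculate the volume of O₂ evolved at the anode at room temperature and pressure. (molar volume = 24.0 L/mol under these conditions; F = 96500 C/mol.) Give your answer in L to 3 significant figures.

Q = It = 1.15 × 25956 = 29850 C
n(e⁻) = 29850 / 96500 = 0.3093 mol
2H₂O → O₂ + 4H⁺ + 4e⁻, so n(O₂) = 0.3093 / 4 = 0.07733 mol
V = 0.07733 × 24.0 = 1.856 L

1.86 L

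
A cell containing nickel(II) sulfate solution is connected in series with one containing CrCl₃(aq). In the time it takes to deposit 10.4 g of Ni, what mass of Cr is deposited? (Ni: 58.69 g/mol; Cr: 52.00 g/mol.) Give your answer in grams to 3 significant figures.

6.14 g

n(Ni) = 10.4 / 58.69 = 0.1772 mol
Ni²⁺ + 2e⁻ → Ni, so n(e⁻) = 2 × 0.1772 = 0.3544 mol
In series, the same 0.3544 mol of electrons flows through the second cell.
Cr³⁺ + 3e⁻ → Cr, so n(Cr) = 0.3544 / 3 = 0.1181 mol
m(Cr) = 0.1181 × 52.00 = 6.14 g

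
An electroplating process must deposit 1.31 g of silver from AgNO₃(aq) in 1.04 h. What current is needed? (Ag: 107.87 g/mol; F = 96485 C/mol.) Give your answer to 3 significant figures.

0.313 A

n(Ag) = 1.31 / 107.87 = 0.01214 mol
Ag⁺ + e⁻ → Ag, so n(e⁻) = 0.01214 mol
Q = 0.01214 × 96485 = 1171 C
I = Q / t = 1171 / 3744 s = 0.313 A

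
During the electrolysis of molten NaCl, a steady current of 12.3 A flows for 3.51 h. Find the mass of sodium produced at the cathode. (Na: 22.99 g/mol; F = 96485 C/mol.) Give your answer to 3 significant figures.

37.0 g

Q = 12.3 A × 12636 s = 1.554×10^5 C
n(e⁻) = 1.554×10^5 / 96485 = 1.611 mol
Na⁺ + e⁻ → Na, so n(Na) = 1.611 mol
m = 1.611 × 22.99 = 37.0 g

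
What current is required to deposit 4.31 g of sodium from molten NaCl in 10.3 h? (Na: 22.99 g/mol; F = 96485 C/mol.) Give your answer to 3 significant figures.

n(Na) = 4.31 / 22.99 = 0.1875 mol
Na⁺ + e⁻ → Na, so n(e⁻) = 0.1875 mol
Q = 0.1875 × 96485 = 18090 C
I = Q / t = 18090 / 37080 s = 0.488 A

0.488 A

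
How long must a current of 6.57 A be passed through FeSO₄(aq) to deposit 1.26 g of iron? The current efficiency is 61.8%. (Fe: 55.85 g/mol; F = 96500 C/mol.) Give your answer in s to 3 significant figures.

n(Fe) = 1.26 / 55.85 = 0.02256 mol
Fe²⁺ + 2e⁻ → Fe, so n(e⁻) = 2 × 0.02256 = 0.04512 mol
Q = 0.04512 × 96500 / 0.618 = 7045 C
t = Q / I = 7045 / 6.57 = 1072 s

1070 s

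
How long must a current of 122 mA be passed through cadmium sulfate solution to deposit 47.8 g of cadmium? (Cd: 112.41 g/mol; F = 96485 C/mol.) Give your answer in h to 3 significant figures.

n(Cd) = 47.8 / 112.41 = 0.4252 mol
Cd²⁺ + 2e⁻ → Cd, so n(e⁻) = 2 × 0.4252 = 0.8504 mol
Q = 0.8504 × 96485 = 82050 C
t = Q / I = 82050 / 0.122 = 6.725×10^5 s = 187 h

187 h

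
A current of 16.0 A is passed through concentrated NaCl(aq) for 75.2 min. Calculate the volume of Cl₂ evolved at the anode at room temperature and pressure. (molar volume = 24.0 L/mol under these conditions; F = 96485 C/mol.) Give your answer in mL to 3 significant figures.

Charge passed = 16.0 × 4512 = 72190 C
Moles of electrons = 72190 / 96485 = 0.7482 mol
2Cl⁻ → Cl₂ + 2e⁻, so n(Cl₂) = 0.7482 / 2 = 0.3741 mol
V = 0.3741 × 24.0 = 8.978 L
= 8980 mL

8980 mL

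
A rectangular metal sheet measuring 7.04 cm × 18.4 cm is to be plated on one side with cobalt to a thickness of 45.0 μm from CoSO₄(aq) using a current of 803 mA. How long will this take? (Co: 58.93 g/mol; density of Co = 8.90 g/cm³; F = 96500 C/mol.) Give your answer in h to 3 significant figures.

5.88 h

Plated area = 7.04 × 18.4 = 129.5 cm²
Volume = 129.5 × 45.0×10⁻⁴ cm = 0.5828 cm³
m(Co) = 0.5828 × 8.90 = 5.187 g
n(Co) = 5.187 / 58.93 = 0.08802 mol; n(e⁻) = 2 × 0.08802 = 0.1760 mol
Q = 0.1760 × 96500 = 16980 C
t = 16980 / 0.803 = 21150 s = 5.88 h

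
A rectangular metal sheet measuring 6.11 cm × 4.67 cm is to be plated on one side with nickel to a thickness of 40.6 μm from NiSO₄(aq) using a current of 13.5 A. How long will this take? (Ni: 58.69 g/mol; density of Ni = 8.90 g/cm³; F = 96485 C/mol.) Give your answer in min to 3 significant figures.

4.19 min

Plated area = 6.11 × 4.67 = 28.53 cm²
Volume = 28.53 × 40.6×10⁻⁴ cm = 0.1158 cm³
m(Ni) = 0.1158 × 8.90 = 1.031 g
n(Ni) = 1.031 / 58.69 = 0.01757 mol; n(e⁻) = 2 × 0.01757 = 0.03514 mol
Q = 0.03514 × 96485 = 3390 C
t = 3390 / 13.5 = 251.1 s = 4.19 min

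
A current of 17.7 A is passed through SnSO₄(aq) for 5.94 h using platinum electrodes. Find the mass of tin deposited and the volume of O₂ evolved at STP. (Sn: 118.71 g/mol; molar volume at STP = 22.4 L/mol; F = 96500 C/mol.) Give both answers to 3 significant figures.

Q = 17.7 × 21384 = 3.785×10^5 C; n(e⁻) = 3.785×10^5 / 96500 = 3.922 mol
Cathode: Sn²⁺ + 2e⁻ → Sn → n(Sn) = 3.922/2 = 1.961 mol → 233 g
Anode: 2H₂O → O₂ + 4H⁺ + 4e⁻ → n(O₂) = 3.922/4 = 0.9805 mol → 22.0 L

233 g Sn; 22.0 L O₂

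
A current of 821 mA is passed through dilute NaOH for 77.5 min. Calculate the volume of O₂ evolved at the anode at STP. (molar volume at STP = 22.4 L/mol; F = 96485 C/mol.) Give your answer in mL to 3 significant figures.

Q = 0.821 A × 4650 s = 3818 C
n(e⁻) = 3818 / 96485 = 0.03957 mol
2H₂O → O₂ + 4H⁺ + 4e⁻, so n(O₂) = 0.03957 / 4 = 0.009893 mol
V = 0.009893 × 22.4 = 0.2216 L
= 222 mL

222 mL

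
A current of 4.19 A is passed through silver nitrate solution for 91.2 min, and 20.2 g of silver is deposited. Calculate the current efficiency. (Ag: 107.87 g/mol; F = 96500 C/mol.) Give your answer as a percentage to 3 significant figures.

Q = 4.19 × 5472 = 22930 C
n(e⁻) = 22930 / 96500 = 0.2376 mol
Ag⁺ + e⁻ → Ag, so theoretical n(Ag) = 0.2376 mol → 25.63 g
Efficiency = 20.2 / 25.63 = 0.7881 = 78.8%

78.8%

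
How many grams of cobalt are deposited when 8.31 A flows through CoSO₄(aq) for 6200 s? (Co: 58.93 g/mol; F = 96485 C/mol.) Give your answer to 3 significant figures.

Charge passed = 8.31 × 6200 = 51520 C
Moles of electrons = 51520 / 96485 = 0.5340 mol
Co²⁺ + 2e⁻ → Co, so n(Co) = 0.5340 / 2 = 0.2670 mol
m = 0.2670 × 58.93 = 15.7 g

15.7 g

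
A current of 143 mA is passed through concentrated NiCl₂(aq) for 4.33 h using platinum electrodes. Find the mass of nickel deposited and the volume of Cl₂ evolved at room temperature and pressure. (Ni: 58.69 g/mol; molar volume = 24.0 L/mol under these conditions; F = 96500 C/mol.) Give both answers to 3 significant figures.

0.678 g Ni; 0.277 L Cl₂

Q = 0.143 × 15588 = 2229 C; n(e⁻) = 2229 / 96500 = 0.02310 mol
Cathode: Ni²⁺ + 2e⁻ → Ni → n(Ni) = 0.02310/2 = 0.01155 mol → 0.678 g
Anode: 2Cl⁻ → Cl₂ + 2e⁻ → n(Cl₂) = 0.02310/2 = 0.01155 mol → 0.277 L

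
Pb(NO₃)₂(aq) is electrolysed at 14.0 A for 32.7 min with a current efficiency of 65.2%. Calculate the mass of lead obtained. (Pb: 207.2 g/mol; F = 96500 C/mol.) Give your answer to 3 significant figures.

19.2 g

Q = 14.0 × 1962 = 27470 C
n(e⁻) = 27470 / 96500 = 0.2847 mol
Pb²⁺ + 2e⁻ → Pb, so theoretical m(Pb) = 0.1424 × 207.2 = 29.51 g
Actual mass = 65.2% × 29.51 = 19.2 g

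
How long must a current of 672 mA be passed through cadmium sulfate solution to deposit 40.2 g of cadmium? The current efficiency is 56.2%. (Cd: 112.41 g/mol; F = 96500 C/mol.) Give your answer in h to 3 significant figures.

n(Cd) = 40.2 / 112.41 = 0.3576 mol
Cd²⁺ + 2e⁻ → Cd, so n(e⁻) = 2 × 0.3576 = 0.7152 mol
Q = 0.7152 × 96500 / 0.562 = 1.228×10^5 C
t = Q / I = 1.228×10^5 / 0.672 = 1.827×10^5 s = 50.8 h

50.8 h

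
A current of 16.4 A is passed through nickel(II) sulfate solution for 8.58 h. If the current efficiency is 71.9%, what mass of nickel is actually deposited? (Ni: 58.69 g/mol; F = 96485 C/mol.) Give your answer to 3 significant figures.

111 g

Q = 16.4 × 30888 = 5.066×10^5 C
n(e⁻) = 5.066×10^5 / 96485 = 5.251 mol
Ni²⁺ + 2e⁻ → Ni, so theoretical m(Ni) = 2.626 × 58.69 = 154.1 g
Actual mass = 71.9% × 154.1 = 111 g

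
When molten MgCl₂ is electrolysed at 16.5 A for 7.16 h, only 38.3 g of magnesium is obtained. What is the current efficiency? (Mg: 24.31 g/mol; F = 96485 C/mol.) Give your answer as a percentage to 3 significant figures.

71.5%

Q = 16.5 × 25776 = 4.253×10^5 C
n(e⁻) = 4.253×10^5 / 96485 = 4.408 mol
Mg²⁺ + 2e⁻ → Mg, so theoretical n(Mg) = 2.204 mol → 53.58 g
Efficiency = 38.3 / 53.58 = 0.7148 = 71.5%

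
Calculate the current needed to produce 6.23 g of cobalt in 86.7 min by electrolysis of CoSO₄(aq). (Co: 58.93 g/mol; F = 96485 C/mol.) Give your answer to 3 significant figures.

3.92 A

n(Co) = 6.23 / 58.93 = 0.1057 mol
Co²⁺ + 2e⁻ → Co, so n(e⁻) = 2 × 0.1057 = 0.2114 mol
Q = 0.2114 × 96485 = 20400 C
I = Q / t = 20400 / 5202 s = 3.92 A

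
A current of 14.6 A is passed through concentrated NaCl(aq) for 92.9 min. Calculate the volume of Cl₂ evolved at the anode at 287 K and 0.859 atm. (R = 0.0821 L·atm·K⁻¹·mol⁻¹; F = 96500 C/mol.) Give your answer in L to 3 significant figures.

Q = 14.6 A × 5574 s = 81380 C
Moles of electrons = 81380 / 96500 = 0.8433 mol
2Cl⁻ → Cl₂ + 2e⁻, so n(Cl₂) = 0.8433 / 2 = 0.4217 mol
V = nRT/P = 0.4217 × 0.0821 × 287 / 0.859 = 11.57 L

11.6 L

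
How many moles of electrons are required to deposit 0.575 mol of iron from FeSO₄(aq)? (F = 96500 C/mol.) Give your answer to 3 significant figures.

Fe²⁺ + 2e⁻ → Fe, so n(e⁻) = 2 × 0.575 = 1.150 mol

1.15 mol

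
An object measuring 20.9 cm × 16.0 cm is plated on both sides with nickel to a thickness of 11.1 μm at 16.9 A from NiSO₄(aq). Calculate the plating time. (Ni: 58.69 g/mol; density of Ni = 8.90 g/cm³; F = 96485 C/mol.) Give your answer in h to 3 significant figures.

Plated area = 2 × 20.9 × 16.0 = 668.8 cm²
Volume = 668.8 × 11.1×10⁻⁴ cm = 0.7424 cm³
m(Ni) = 0.7424 × 8.90 = 6.607 g
n(Ni) = 6.607 / 58.69 = 0.1126 mol; n(e⁻) = 2 × 0.1126 = 0.2252 mol
Q = 0.2252 × 96485 = 21730 C
t = 21730 / 16.9 = 1286 s = 0.357 h

0.357 h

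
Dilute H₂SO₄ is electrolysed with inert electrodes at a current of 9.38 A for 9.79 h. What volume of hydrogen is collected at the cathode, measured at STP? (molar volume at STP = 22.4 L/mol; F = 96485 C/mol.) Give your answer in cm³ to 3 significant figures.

Q = It = 9.38 × 35244 = 3.306×10^5 C
n(e⁻) = Q/F = 3.306×10^5/96485 = 3.426 mol
2H⁺ + 2e⁻ → H₂, so n(H₂) = 3.426 / 2 = 1.713 mol
V = 1.713 × 22.4 = 38.37 L
= 38400 cm³

38400 cm³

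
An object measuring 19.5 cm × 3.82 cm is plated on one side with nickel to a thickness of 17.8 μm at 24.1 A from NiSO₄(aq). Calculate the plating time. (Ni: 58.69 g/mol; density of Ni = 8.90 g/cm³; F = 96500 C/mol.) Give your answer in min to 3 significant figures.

2.68 min

Plated area = 19.5 × 3.82 = 74.49 cm²
Volume = 74.49 × 17.8×10⁻⁴ cm = 0.1326 cm³
m(Ni) = 0.1326 × 8.90 = 1.180 g
n(Ni) = 1.180 / 58.69 = 0.02011 mol; n(e⁻) = 2 × 0.02011 = 0.04022 mol
Q = 0.04022 × 96500 = 3881 C
t = 3881 / 24.1 = 161.0 s = 2.68 min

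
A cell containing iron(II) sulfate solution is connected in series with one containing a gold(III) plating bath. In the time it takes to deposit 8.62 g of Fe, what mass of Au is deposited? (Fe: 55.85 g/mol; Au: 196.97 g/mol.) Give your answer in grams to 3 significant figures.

n(Fe) = 8.62 / 55.85 = 0.1543 mol
Fe²⁺ + 2e⁻ → Fe, so n(e⁻) = 2 × 0.1543 = 0.3086 mol
Since the cells are in series, n(e⁻) in the Au cell is also 0.3086 mol.
Au³⁺ + 3e⁻ → Au, so n(Au) = 0.3086 / 3 = 0.1029 mol
m(Au) = 0.1029 × 196.97 = 20.3 g

20.3 g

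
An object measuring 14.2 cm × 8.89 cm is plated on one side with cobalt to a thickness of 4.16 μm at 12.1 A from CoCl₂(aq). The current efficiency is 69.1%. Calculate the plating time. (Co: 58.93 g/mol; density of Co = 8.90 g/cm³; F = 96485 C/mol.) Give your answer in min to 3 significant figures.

Plated area = 14.2 × 8.89 = 126.2 cm²
Volume = 126.2 × 4.16×10⁻⁴ cm = 0.05250 cm³
m(Co) = 0.05250 × 8.90 = 0.4673 g
n(Co) = 0.4673 / 58.93 = 0.007930 mol; n(e⁻) = 2 × 0.007930 = 0.01586 mol
Q = 0.01586 × 96485 / 0.691 = 2215 C
t = 2215 / 12.1 = 183.1 s = 3.05 min

3.05 min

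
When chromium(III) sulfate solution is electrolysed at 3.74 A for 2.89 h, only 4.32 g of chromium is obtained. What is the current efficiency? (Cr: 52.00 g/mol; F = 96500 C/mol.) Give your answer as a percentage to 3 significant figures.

Q = 3.74 × 10404 = 38910 C
n(e⁻) = 38910 / 96500 = 0.4032 mol
Cr³⁺ + 3e⁻ → Cr, so theoretical n(Cr) = 0.1344 mol → 6.989 g
Efficiency = 4.32 / 6.989 = 0.6181 = 61.8%

61.8%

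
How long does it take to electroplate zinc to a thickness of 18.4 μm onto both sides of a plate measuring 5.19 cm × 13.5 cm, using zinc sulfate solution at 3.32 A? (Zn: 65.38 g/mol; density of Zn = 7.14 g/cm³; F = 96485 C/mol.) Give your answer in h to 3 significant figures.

Plated area = 2 × 5.19 × 13.5 = 140.1 cm²
Volume = 140.1 × 18.4×10⁻⁴ cm = 0.2578 cm³
m(Zn) = 0.2578 × 7.14 = 1.841 g
n(Zn) = 1.841 / 65.38 = 0.02816 mol; n(e⁻) = 2 × 0.02816 = 0.05632 mol
Q = 0.05632 × 96485 = 5434 C
t = 5434 / 3.32 = 1637 s = 0.455 h

0.455 h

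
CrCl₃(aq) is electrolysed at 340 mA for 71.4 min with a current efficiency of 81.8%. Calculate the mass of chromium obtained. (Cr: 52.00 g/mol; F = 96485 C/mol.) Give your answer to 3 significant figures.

0.214 g

Q = 0.340 × 4284 = 1457 C
n(e⁻) = 1457 / 96485 = 0.01510 mol
Cr³⁺ + 3e⁻ → Cr, so theoretical m(Cr) = 0.005033 × 52.00 = 0.2617 g
Actual mass = 81.8% × 0.2617 = 0.214 g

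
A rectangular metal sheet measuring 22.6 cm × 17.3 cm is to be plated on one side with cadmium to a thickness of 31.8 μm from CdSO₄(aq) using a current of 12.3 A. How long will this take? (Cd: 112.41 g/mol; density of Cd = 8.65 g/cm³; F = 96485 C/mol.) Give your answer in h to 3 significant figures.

Plated area = 22.6 × 17.3 = 391.0 cm²
Volume = 391.0 × 31.8×10⁻⁴ cm = 1.243 cm³
m(Cd) = 1.243 × 8.65 = 10.75 g
n(Cd) = 10.75 / 112.41 = 0.09563 mol; n(e⁻) = 2 × 0.09563 = 0.1913 mol
Q = 0.1913 × 96485 = 18460 C
t = 18460 / 12.3 = 1501 s = 0.417 h

0.417 h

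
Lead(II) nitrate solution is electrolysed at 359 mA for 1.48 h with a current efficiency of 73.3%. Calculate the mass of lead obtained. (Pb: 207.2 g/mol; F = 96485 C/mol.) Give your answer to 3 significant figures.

Q = 0.359 × 5328 = 1913 C
n(e⁻) = 1913 / 96485 = 0.01983 mol
Pb²⁺ + 2e⁻ → Pb, so theoretical m(Pb) = 0.009915 × 207.2 = 2.054 g
Actual mass = 73.3% × 2.054 = 1.51 g

1.51 g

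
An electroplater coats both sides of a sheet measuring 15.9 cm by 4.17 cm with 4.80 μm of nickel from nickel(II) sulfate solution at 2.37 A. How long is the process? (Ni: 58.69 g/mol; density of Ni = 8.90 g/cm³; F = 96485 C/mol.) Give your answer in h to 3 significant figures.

Plated area = 2 × 15.9 × 4.17 = 132.6 cm²
Volume = 132.6 × 4.80×10⁻⁴ cm = 0.06365 cm³
m(Ni) = 0.06365 × 8.90 = 0.5665 g
n(Ni) = 0.5665 / 58.69 = 0.009652 mol; n(e⁻) = 2 × 0.009652 = 0.01930 mol
Q = 0.01930 × 96485 = 1862 C
t = 1862 / 2.37 = 785.7 s = 0.218 h

0.218 h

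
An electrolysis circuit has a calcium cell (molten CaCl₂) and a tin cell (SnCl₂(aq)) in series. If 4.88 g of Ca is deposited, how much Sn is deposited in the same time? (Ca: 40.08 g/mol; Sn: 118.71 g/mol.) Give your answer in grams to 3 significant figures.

n(Ca) = 4.88 / 40.08 = 0.1218 mol
Ca²⁺ + 2e⁻ → Ca, so n(e⁻) = 2 × 0.1218 = 0.2436 mol
Same current for the same time ⇒ same n(e⁻) = 0.2436 mol in both cells.
Sn²⁺ + 2e⁻ → Sn, so n(Sn) = 0.2436 / 2 = 0.1218 mol
m(Sn) = 0.1218 × 118.71 = 14.5 g

14.5 g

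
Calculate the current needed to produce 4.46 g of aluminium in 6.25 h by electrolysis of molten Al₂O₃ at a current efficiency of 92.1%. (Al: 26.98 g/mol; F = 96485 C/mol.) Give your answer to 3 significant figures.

n(Al) = 4.46 / 26.98 = 0.1653 mol
Al³⁺ + 3e⁻ → Al, so n(e⁻) = 3 × 0.1653 = 0.4959 mol
Q = 0.4959 × 96485 / 0.921 = 51950 C
I = Q / t = 51950 / 22500 s = 2.31 A

2.31 A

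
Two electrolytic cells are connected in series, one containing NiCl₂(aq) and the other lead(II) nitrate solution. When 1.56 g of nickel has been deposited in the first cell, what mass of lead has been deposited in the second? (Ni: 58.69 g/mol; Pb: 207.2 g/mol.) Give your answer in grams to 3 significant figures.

n(Ni) = 1.56 / 58.69 = 0.02658 mol
Ni²⁺ + 2e⁻ → Ni, so n(e⁻) = 2 × 0.02658 = 0.05316 mol
Since the cells are in series, n(e⁻) in the Pb cell is also 0.05316 mol.
Pb²⁺ + 2e⁻ → Pb, so n(Pb) = 0.05316 / 2 = 0.02658 mol
m(Pb) = 0.02658 × 207.2 = 5.51 g

5.51 g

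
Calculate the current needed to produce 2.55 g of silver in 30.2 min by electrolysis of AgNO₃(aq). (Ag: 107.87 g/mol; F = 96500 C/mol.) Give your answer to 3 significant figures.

1.26 A

n(Ag) = 2.55 / 107.87 = 0.02364 mol
Ag⁺ + e⁻ → Ag, so n(e⁻) = 0.02364 mol
Q = 0.02364 × 96500 = 2281 C
I = Q / t = 2281 / 1812 s = 1.26 A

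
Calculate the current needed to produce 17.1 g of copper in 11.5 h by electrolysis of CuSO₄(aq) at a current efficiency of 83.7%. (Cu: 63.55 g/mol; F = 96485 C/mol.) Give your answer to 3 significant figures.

n(Cu) = 17.1 / 63.55 = 0.2691 mol
Cu²⁺ + 2e⁻ → Cu, so n(e⁻) = 2 × 0.2691 = 0.5382 mol
Q = 0.5382 × 96485 / 0.837 = 62040 C
I = Q / t = 62040 / 41400 s = 1.50 A

1.50 A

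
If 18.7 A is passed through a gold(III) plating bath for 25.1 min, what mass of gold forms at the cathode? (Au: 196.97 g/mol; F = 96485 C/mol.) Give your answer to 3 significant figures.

Q = It = 18.7 × 1506 = 28160 C
n(e⁻) = 28160 / 96485 = 0.2919 mol
Au³⁺ + 3e⁻ → Au, so n(Au) = 0.2919 / 3 = 0.09730 mol
m = 0.09730 × 196.97 = 19.2 g

19.2 g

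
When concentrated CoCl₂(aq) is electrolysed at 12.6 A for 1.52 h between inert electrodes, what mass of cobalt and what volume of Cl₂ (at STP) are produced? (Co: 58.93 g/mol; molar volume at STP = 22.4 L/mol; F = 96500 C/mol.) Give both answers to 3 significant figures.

Q = 12.6 × 5472 = 68950 C; n(e⁻) = 68950 / 96500 = 0.7145 mol
Cathode: Co²⁺ + 2e⁻ → Co → n(Co) = 0.7145/2 = 0.3573 mol → 21.1 g
Anode: 2Cl⁻ → Cl₂ + 2e⁻ → n(Cl₂) = 0.7145/2 = 0.3573 mol → 8.00 L

21.1 g Co; 8.00 L Cl₂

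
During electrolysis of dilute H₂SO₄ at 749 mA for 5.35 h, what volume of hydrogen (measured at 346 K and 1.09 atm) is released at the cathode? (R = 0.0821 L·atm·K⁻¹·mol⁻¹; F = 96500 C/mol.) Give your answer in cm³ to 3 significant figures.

1950 cm³

Q = 0.749 A × 19260 s = 14430 C
n(e⁻) = Q/F = 14430/96500 = 0.1495 mol
2H⁺ + 2e⁻ → H₂, so n(H₂) = 0.1495 / 2 = 0.07475 mol
V = nRT/P = 0.07475 × 0.0821 × 346 / 1.09 = 1.948 L
= 1950 cm³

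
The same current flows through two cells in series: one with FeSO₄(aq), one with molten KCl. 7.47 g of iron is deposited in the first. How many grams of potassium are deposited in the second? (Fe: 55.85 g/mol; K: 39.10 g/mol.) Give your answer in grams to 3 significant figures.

n(Fe) = 7.47 / 55.85 = 0.1338 mol
Fe²⁺ + 2e⁻ → Fe, so n(e⁻) = 2 × 0.1338 = 0.2676 mol
Since the cells are in series, n(e⁻) in the K cell is also 0.2676 mol.
K⁺ + e⁻ → K, so n(K) = 0.2676 mol
m(K) = 0.2676 × 39.10 = 10.5 g

10.5 g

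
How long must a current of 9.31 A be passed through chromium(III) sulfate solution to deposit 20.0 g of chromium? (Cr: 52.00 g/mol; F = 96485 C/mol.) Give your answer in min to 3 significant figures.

n(Cr) = 20.0 / 52.00 = 0.3846 mol
Cr³⁺ + 3e⁻ → Cr, so n(e⁻) = 3 × 0.3846 = 1.154 mol
Q = 1.154 × 96485 = 1.113×10^5 C
t = Q / I = 1.113×10^5 / 9.31 = 11950 s = 199 min

199 min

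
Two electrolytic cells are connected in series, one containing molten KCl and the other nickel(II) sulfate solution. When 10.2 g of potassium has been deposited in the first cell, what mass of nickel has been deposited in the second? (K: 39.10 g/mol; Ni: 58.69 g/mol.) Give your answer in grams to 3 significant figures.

n(K) = 10.2 / 39.10 = 0.2609 mol
K⁺ + e⁻ → K, so n(e⁻) = 0.2609 mol
Same current for the same time ⇒ same n(e⁻) = 0.2609 mol in both cells.
Ni²⁺ + 2e⁻ → Ni, so n(Ni) = 0.2609 / 2 = 0.1305 mol
m(Ni) = 0.1305 × 58.69 = 7.66 g

7.66 g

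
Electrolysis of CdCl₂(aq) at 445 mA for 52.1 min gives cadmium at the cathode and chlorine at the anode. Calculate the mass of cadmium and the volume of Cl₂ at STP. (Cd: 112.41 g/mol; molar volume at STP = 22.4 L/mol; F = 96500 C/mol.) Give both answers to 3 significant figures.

Q = 0.445 × 3126 = 1391 C; n(e⁻) = 1391 / 96500 = 0.01441 mol
Cathode: Cd²⁺ + 2e⁻ → Cd → n(Cd) = 0.01441/2 = 0.007205 mol → 0.810 g
Anode: 2Cl⁻ → Cl₂ + 2e⁻ → n(Cl₂) = 0.01441/2 = 0.007205 mol → 0.161 L

0.810 g Cd; 0.161 L Cl₂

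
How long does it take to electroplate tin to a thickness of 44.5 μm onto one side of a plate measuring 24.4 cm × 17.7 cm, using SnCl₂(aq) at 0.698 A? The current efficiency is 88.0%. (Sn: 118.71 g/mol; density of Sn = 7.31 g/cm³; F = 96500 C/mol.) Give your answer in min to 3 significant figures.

Plated area = 24.4 × 17.7 = 431.9 cm²
Volume = 431.9 × 44.5×10⁻⁴ cm = 1.922 cm³
m(Sn) = 1.922 × 7.31 = 14.05 g
n(Sn) = 14.05 / 118.71 = 0.1184 mol; n(e⁻) = 2 × 0.1184 = 0.2368 mol
Q = 0.2368 × 96500 / 0.880 = 25970 C
t = 25970 / 0.698 = 37210 s = 620 min

620 min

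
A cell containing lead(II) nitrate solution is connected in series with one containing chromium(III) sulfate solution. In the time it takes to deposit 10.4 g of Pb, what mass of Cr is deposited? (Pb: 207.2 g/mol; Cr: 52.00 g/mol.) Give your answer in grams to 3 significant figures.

n(Pb) = 10.4 / 207.2 = 0.05019 mol
Pb²⁺ + 2e⁻ → Pb, so n(e⁻) = 2 × 0.05019 = 0.1004 mol
In series, the same 0.1004 mol of electrons flows through the second cell.
Cr³⁺ + 3e⁻ → Cr, so n(Cr) = 0.1004 / 3 = 0.03347 mol
m(Cr) = 0.03347 × 52.00 = 1.74 g

1.74 g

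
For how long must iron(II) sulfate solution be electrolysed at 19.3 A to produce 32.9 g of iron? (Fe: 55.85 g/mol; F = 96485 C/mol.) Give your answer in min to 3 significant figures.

n(Fe) = 32.9 / 55.85 = 0.5891 mol
Fe²⁺ + 2e⁻ → Fe, so n(e⁻) = 2 × 0.5891 = 1.178 mol
Q = 1.178 × 96485 = 1.137×10^5 C
t = Q / I = 1.137×10^5 / 19.3 = 5891 s = 98.2 min

98.2 min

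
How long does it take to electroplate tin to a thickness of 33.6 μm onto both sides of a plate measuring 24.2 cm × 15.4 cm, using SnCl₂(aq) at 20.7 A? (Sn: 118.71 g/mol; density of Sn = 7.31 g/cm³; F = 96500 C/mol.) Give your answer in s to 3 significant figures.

Plated area = 2 × 24.2 × 15.4 = 745.4 cm²
Volume = 745.4 × 33.6×10⁻⁴ cm = 2.505 cm³
m(Sn) = 2.505 × 7.31 = 18.31 g
n(Sn) = 18.31 / 118.71 = 0.1542 mol; n(e⁻) = 2 × 0.1542 = 0.3084 mol
Q = 0.3084 × 96500 = 29760 C
t = 29760 / 20.7 = 1438 s

1440 s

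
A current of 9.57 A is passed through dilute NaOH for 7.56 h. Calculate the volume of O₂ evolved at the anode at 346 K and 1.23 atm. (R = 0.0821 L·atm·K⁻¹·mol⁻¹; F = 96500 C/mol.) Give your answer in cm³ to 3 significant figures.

Q = 9.57 A × 27216 s = 2.605×10^5 C
Moles of electrons = 2.605×10^5 / 96500 = 2.699 mol
2H₂O → O₂ + 4H⁺ + 4e⁻, so n(O₂) = 2.699 / 4 = 0.6748 mol
V = nRT/P = 0.6748 × 0.0821 × 346 / 1.23 = 15.58 L
= 15600 cm³

15600 cm³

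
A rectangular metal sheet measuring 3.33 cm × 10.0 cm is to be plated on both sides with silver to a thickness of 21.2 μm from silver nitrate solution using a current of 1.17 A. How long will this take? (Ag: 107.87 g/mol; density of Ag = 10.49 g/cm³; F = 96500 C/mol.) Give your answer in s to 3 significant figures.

1130 s

Plated area = 2 × 3.33 × 10.0 = 66.60 cm²
Volume = 66.60 × 21.2×10⁻⁴ cm = 0.1412 cm³
m(Ag) = 0.1412 × 10.49 = 1.481 g
n(Ag) = 1.481 / 107.87 = 0.01373 mol; n(e⁻) = 0.01373 mol
Q = 0.01373 × 96500 = 1325 C
t = 1325 / 1.17 = 1132 s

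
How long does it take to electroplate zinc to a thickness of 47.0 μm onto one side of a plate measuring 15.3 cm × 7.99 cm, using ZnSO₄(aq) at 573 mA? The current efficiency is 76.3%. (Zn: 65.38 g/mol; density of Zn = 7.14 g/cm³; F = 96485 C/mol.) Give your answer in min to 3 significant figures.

Plated area = 15.3 × 7.99 = 122.2 cm²
Volume = 122.2 × 47.0×10⁻⁴ cm = 0.5743 cm³
m(Zn) = 0.5743 × 7.14 = 4.101 g
n(Zn) = 4.101 / 65.38 = 0.06273 mol; n(e⁻) = 2 × 0.06273 = 0.1255 mol
Q = 0.1255 × 96485 / 0.763 = 15870 C
t = 15870 / 0.573 = 27700 s = 462 min

462 min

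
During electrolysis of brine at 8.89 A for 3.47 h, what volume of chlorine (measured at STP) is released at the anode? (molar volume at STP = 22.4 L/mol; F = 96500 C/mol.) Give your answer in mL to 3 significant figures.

Q = It = 8.89 × 12492 = 1.111×10^5 C
Moles of electrons = 1.111×10^5 / 96500 = 1.151 mol
2Cl⁻ → Cl₂ + 2e⁻, so n(Cl₂) = 1.151 / 2 = 0.5755 mol
V = 0.5755 × 22.4 = 12.89 L
= 12900 mL

12900 mL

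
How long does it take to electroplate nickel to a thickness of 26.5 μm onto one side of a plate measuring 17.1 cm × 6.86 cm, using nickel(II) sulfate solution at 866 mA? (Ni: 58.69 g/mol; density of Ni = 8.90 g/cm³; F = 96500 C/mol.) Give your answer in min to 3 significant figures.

Plated area = 17.1 × 6.86 = 117.3 cm²
Volume = 117.3 × 26.5×10⁻⁴ cm = 0.3108 cm³
m(Ni) = 0.3108 × 8.90 = 2.766 g
n(Ni) = 2.766 / 58.69 = 0.04713 mol; n(e⁻) = 2 × 0.04713 = 0.09426 mol
Q = 0.09426 × 96500 = 9096 C
t = 9096 / 0.866 = 10500 s = 175 min

175 min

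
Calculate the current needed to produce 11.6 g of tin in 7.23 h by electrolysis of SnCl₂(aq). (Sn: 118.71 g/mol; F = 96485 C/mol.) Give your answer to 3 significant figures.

0.724 A

n(Sn) = 11.6 / 118.71 = 0.09772 mol
Sn²⁺ + 2e⁻ → Sn, so n(e⁻) = 2 × 0.09772 = 0.1954 mol
Q = 0.1954 × 96485 = 18850 C
I = Q / t = 18850 / 26028 s = 0.724 A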